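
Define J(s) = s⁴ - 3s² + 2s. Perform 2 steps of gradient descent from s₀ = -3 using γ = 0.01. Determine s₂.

J′(s) = 4s³ - 6s + 2
s₁ = -3 − 0.01·(-88) = -2.12
s₂ = -2.12 − 0.01·(-23.392512) = -1.88607488

-1.88607488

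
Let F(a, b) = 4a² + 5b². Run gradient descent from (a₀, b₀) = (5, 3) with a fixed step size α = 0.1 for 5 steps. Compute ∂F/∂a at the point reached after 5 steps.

0.0128

∇F = (8a, 10b)
Step 1: at (5, 3), ∇F = (40, 30) → (5, 3) − 0.1·(40, 30) = (1, 0)
Step 2: at (1, 0), ∇F = (8, 0) → (1, 0) − 0.1·(8, 0) = (0.2, 0)
Step 3: at (0.2, 0), ∇F = (1.6, 0) → (0.2, 0) − 0.1·(1.6, 0) = (0.04, 0)
Step 4: at (0.04, 0), ∇F = (0.32, 0) → (0.04, 0) − 0.1·(0.32, 0) = (0.008, 0)
Step 5: at (0.008, 0), ∇F = (0.064, 0) → (0.008, 0) − 0.1·(0.064, 0) = (0.0016, 0)
∂F/∂a at (0.0016, 0) = 0.0128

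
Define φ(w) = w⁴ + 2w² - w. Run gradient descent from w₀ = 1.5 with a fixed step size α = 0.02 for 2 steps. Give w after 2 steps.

0.94416824

φ′(w) = 4w³ + 4w - 1
Step 1: φ′(1.5) = 18.5; w₁ = 1.5 − 0.02·18.5 = 1.13
Step 2: φ′(1.13) = 9.291588; w₂ = 1.13 − 0.02·9.291588 = 0.94416824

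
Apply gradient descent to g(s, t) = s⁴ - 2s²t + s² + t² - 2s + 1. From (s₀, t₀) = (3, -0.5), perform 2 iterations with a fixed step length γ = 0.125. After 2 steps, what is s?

∇g = (4s³ - 4st + 2s - 2, -2s² + 2t)
(s₁, t₁) = (3, -0.5) − 0.125·(118, -19) = (-11.75, 1.875)
(s₂, t₂) = (-11.75, 1.875) − 0.125·(-6426.3125, -272.375) = (791.5390625, 35.921875)
s = 791.5390625

791.5390625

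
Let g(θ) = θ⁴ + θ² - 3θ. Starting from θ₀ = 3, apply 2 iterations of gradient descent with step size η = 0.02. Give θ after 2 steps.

0.77083584

g′(θ) = 4θ³ + 2θ - 3
θ₁ = 3 − 0.02·111 = 0.78
θ₂ = 0.78 − 0.02·0.458208 = 0.77083584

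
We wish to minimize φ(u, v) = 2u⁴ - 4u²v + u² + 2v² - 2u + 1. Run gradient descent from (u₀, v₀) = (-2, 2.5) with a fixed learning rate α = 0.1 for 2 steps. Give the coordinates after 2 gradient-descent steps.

∇φ = (8u³ - 8uv + 2u - 2, -4u² + 4v)
(u₁, v₁) = (-2, 2.5) − 0.1·(-30, -6) = (1, 3.1)
(u₂, v₂) = (1, 3.1) − 0.1·(-16.8, 8.4) = (2.68, 2.26)

(2.68, 2.26)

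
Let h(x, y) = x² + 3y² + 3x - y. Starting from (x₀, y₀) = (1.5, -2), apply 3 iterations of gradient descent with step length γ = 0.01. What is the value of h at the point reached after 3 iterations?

∇h = (2x + 3, 6y - 1)
Step 1: at (1.5, -2), ∇h = (6, -13) → (1.5, -2) − 0.01·(6, -13) = (1.44, -1.87)
Step 2: at (1.44, -1.87), ∇h = (5.88, -12.22) → (1.44, -1.87) − 0.01·(5.88, -12.22) = (1.3812, -1.7478)
Step 3: at (1.3812, -1.7478), ∇h = (5.7624, -11.4868) → (1.3812, -1.7478) − 0.01·(5.7624, -11.4868) = (1.323576, -1.632932)
h(1.323576, -1.632932) = 15.354914177648

15.354914177648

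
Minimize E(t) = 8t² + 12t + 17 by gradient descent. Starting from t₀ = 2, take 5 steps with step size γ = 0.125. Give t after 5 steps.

E′(t) = 16t + 12
t₁ = 2 − 0.125·44 = -3.5
t₂ = -3.5 − 0.125·(-44) = 2
t₃ = 2 − 0.125·44 = -3.5
t₄ = -3.5 − 0.125·(-44) = 2
t₅ = 2 − 0.125·44 = -3.5

-3.5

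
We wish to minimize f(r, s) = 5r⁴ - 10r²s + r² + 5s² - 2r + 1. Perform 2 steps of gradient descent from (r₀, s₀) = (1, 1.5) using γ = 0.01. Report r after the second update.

1.1508

∇f = (20r³ - 20rs + 2r - 2, -10r² + 10s)
(r₁, s₁) = (1, 1.5) − 0.01·(-10, 5) = (1.1, 1.45)
(r₂, s₂) = (1.1, 1.45) − 0.01·(-5.08, 2.4) = (1.1508, 1.426)
r = 1.1508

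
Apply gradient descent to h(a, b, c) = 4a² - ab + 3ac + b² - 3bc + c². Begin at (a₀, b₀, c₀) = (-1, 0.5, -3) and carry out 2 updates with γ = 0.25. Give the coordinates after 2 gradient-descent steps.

∇h = (8a - b + 3c, -a + 2b - 3c, 3a - 3b + 2c)
Step 1: at (-1, 0.5, -3), ∇h = (-17.5, 11, -10.5) → (-1, 0.5, -3) − 0.25·(-17.5, 11, -10.5) = (3.375, -2.25, -0.375)
Step 2: at (3.375, -2.25, -0.375), ∇h = (28.125, -6.75, 16.125) → (3.375, -2.25, -0.375) − 0.25·(28.125, -6.75, 16.125) = (-3.65625, -0.5625, -4.40625)

(-3.65625, -0.5625, -4.40625)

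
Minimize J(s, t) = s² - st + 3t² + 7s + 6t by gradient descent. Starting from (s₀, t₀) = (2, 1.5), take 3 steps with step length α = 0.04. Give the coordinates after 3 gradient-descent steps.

(0.892416, 0.24288)

∇J = (2s - t + 7, -s + 6t + 6)
(s₁, t₁) = (2, 1.5) − 0.04·(9.5, 13) = (1.62, 0.98)
(s₂, t₂) = (1.62, 0.98) − 0.04·(9.26, 10.26) = (1.2496, 0.5696)
(s₃, t₃) = (1.2496, 0.5696) − 0.04·(8.9296, 8.168) = (0.892416, 0.24288)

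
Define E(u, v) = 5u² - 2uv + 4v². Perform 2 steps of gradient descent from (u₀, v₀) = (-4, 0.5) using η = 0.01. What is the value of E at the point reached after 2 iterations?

54.0511502

∇E = (10u - 2v, -2u + 8v)
Step 1: at (-4, 0.5), ∇E = (-41, 12) → (-4, 0.5) − 0.01·(-41, 12) = (-3.59, 0.38)
Step 2: at (-3.59, 0.38), ∇E = (-36.66, 10.22) → (-3.59, 0.38) − 0.01·(-36.66, 10.22) = (-3.2234, 0.2778)
E(-3.2234, 0.2778) = 54.0511502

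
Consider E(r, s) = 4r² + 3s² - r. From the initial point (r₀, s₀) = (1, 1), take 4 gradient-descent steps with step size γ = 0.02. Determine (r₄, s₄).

∇E = (8r - 1, 6s)
Step 1: at (1, 1), ∇E = (7, 6) → (1, 1) − 0.02·(7, 6) = (0.86, 0.88)
Step 2: at (0.86, 0.88), ∇E = (5.88, 5.28) → (0.86, 0.88) − 0.02·(5.88, 5.28) = (0.7424, 0.7744)
Step 3: at (0.7424, 0.7744), ∇E = (4.9392, 4.6464) → (0.7424, 0.7744) − 0.02·(4.9392, 4.6464) = (0.643616, 0.681472)
Step 4: at (0.643616, 0.681472), ∇E = (4.148928, 4.088832) → (0.643616, 0.681472) − 0.02·(4.148928, 4.088832) = (0.56063744, 0.59969536)

(0.56063744, 0.59969536)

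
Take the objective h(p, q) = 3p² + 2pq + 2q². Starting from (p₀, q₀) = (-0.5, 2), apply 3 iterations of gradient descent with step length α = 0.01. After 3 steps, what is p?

∇h = (6p + 2q, 2p + 4q)
(p₁, q₁) = (-0.5, 2) − 0.01·(1, 7) = (-0.51, 1.93)
(p₂, q₂) = (-0.51, 1.93) − 0.01·(0.8, 6.7) = (-0.518, 1.863)
(p₃, q₃) = (-0.518, 1.863) − 0.01·(0.618, 6.416) = (-0.52418, 1.79884)
p = -0.52418

-0.52418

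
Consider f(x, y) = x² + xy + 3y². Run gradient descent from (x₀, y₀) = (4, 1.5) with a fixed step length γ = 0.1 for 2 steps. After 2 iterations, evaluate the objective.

∇f = (2x + y, x + 6y)
Step 1: at (4, 1.5), ∇f = (9.5, 13) → (4, 1.5) − 0.1·(9.5, 13) = (3.05, 0.2)
Step 2: at (3.05, 0.2), ∇f = (6.3, 4.25) → (3.05, 0.2) − 0.1·(6.3, 4.25) = (2.42, -0.225)
f(2.42, -0.225) = 5.463775

5.463775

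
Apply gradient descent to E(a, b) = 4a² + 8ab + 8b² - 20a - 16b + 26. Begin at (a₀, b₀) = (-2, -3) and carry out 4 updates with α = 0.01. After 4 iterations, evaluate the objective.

46.4242019418112

∇E = (8a + 8b - 20, 8a + 16b - 16)
(a₁, b₁) = (-2, -3) − 0.01·(-60, -80) = (-1.4, -2.2)
(a₂, b₂) = (-1.4, -2.2) − 0.01·(-48.8, -62.4) = (-0.912, -1.576)
(a₃, b₃) = (-0.912, -1.576) − 0.01·(-39.904, -48.512) = (-0.51296, -1.09088)
(a₄, b₄) = (-0.51296, -1.09088) − 0.01·(-32.83072, -37.55776) = (-0.1846528, -0.7153024)
E(-0.1846528, -0.7153024) = 46.4242019418112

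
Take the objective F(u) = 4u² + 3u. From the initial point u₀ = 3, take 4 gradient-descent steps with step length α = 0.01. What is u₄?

F′(u) = 8u + 3
u₁ = 3 − 0.01·27 = 2.73
u₂ = 2.73 − 0.01·24.84 = 2.4816
u₃ = 2.4816 − 0.01·22.8528 = 2.253072
u₄ = 2.253072 − 0.01·21.024576 = 2.04282624

2.04282624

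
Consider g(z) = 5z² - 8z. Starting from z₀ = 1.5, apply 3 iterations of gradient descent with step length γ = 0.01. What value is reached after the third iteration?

1.3103

g′(z) = 10z - 8
z₁ = 1.5 − 0.01·7 = 1.43
z₂ = 1.43 − 0.01·6.3 = 1.367
z₃ = 1.367 − 0.01·5.67 = 1.3103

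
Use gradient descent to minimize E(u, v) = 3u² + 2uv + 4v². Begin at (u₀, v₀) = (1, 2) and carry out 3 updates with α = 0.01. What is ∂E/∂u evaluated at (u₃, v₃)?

7.382768

∇E = (6u + 2v, 2u + 8v)
(u₁, v₁) = (1, 2) − 0.01·(10, 18) = (0.9, 1.82)
(u₂, v₂) = (0.9, 1.82) − 0.01·(9.04, 16.36) = (0.8096, 1.6564)
(u₃, v₃) = (0.8096, 1.6564) − 0.01·(8.1704, 14.8704) = (0.727896, 1.507696)
∂E/∂u at (0.727896, 1.507696) = 7.382768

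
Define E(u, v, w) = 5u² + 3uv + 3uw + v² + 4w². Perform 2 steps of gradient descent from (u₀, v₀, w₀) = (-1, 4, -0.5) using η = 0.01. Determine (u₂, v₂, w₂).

∇E = (10u + 3v + 3w, 3u + 2v, 3u + 8w)
(u₁, v₁, w₁) = (-1, 4, -0.5) − 0.01·(0.5, 5, -7) = (-1.005, 3.95, -0.43)
(u₂, v₂, w₂) = (-1.005, 3.95, -0.43) − 0.01·(0.51, 4.885, -6.455) = (-1.0101, 3.90115, -0.36545)

(-1.0101, 3.90115, -0.36545)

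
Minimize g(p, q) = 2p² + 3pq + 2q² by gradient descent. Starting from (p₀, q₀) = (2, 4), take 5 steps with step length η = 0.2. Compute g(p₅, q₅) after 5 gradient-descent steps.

0.1139802112

∇g = (4p + 3q, 3p + 4q)
(p₁, q₁) = (2, 4) − 0.2·(20, 22) = (-2, -0.4)
(p₂, q₂) = (-2, -0.4) − 0.2·(-9.2, -7.6) = (-0.16, 1.12)
(p₃, q₃) = (-0.16, 1.12) − 0.2·(2.72, 4) = (-0.704, 0.32)
(p₄, q₄) = (-0.704, 0.32) − 0.2·(-1.856, -0.832) = (-0.3328, 0.4864)
(p₅, q₅) = (-0.3328, 0.4864) − 0.2·(0.128, 0.9472) = (-0.3584, 0.29696)
g(-0.3584, 0.29696) = 0.1139802112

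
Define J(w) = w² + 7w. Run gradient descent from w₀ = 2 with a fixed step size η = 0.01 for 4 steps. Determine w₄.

J′(w) = 2w + 7
Step 1: J′(2) = 11; w₁ = 2 − 0.01·11 = 1.89
Step 2: J′(1.89) = 10.78; w₂ = 1.89 − 0.01·10.78 = 1.7822
Step 3: J′(1.7822) = 10.5644; w₃ = 1.7822 − 0.01·10.5644 = 1.676556
Step 4: J′(1.676556) = 10.353112; w₄ = 1.676556 − 0.01·10.353112 = 1.57302488

1.57302488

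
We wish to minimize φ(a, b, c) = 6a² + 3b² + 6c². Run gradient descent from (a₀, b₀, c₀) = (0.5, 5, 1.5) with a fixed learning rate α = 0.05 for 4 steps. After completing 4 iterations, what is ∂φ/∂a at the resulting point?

∇φ = (12a, 6b, 12c)
Step 1: at (0.5, 5, 1.5), ∇φ = (6, 30, 18) → (0.5, 5, 1.5) − 0.05·(6, 30, 18) = (0.2, 3.5, 0.6)
Step 2: at (0.2, 3.5, 0.6), ∇φ = (2.4, 21, 7.2) → (0.2, 3.5, 0.6) − 0.05·(2.4, 21, 7.2) = (0.08, 2.45, 0.24)
Step 3: at (0.08, 2.45, 0.24), ∇φ = (0.96, 14.7, 2.88) → (0.08, 2.45, 0.24) − 0.05·(0.96, 14.7, 2.88) = (0.032, 1.715, 0.096)
Step 4: at (0.032, 1.715, 0.096), ∇φ = (0.384, 10.29, 1.152) → (0.032, 1.715, 0.096) − 0.05·(0.384, 10.29, 1.152) = (0.0128, 1.2005, 0.0384)
∂φ/∂a at (0.0128, 1.2005, 0.0384) = 0.1536

0.1536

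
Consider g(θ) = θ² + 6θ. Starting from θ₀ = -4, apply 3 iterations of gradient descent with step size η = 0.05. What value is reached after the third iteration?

-3.729

g′(θ) = 2θ + 6
Step 1: g′(-4) = -2; θ₁ = -4 − 0.05·(-2) = -3.9
Step 2: g′(-3.9) = -1.8; θ₂ = -3.9 − 0.05·(-1.8) = -3.81
Step 3: g′(-3.81) = -1.62; θ₃ = -3.81 − 0.05·(-1.62) = -3.729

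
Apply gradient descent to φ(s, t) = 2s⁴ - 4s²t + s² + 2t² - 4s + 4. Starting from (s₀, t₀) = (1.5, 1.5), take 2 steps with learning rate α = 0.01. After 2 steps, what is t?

1.549456

∇φ = (8s³ - 8st + 2s - 4, -4s² + 4t)
(s₁, t₁) = (1.5, 1.5) − 0.01·(8, -3) = (1.42, 1.53)
(s₂, t₂) = (1.42, 1.53) − 0.01·(4.365504, -1.9456) = (1.37634496, 1.549456)
t = 1.549456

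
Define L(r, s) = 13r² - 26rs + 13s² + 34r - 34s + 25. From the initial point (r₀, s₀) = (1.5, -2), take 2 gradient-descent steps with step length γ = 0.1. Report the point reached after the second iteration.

(41.5, -42)

∇L = (26r - 26s + 34, -26r + 26s - 34)
(r₁, s₁) = (1.5, -2) − 0.1·(125, -125) = (-11, 10.5)
(r₂, s₂) = (-11, 10.5) − 0.1·(-525, 525) = (41.5, -42)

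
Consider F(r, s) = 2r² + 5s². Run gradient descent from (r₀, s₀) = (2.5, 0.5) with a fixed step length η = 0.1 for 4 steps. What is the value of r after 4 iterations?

0.324

∇F = (4r, 10s)
Step 1: at (2.5, 0.5), ∇F = (10, 5) → (2.5, 0.5) − 0.1·(10, 5) = (1.5, 0)
Step 2: at (1.5, 0), ∇F = (6, 0) → (1.5, 0) − 0.1·(6, 0) = (0.9, 0)
Step 3: at (0.9, 0), ∇F = (3.6, 0) → (0.9, 0) − 0.1·(3.6, 0) = (0.54, 0)
Step 4: at (0.54, 0), ∇F = (2.16, 0) → (0.54, 0) − 0.1·(2.16, 0) = (0.324, 0)
r = 0.324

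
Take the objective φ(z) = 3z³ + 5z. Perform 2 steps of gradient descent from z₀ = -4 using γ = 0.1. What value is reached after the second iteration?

φ′(z) = 9z² + 5
z₁ = -4 − 0.1·149 = -18.9
z₂ = -18.9 − 0.1·3219.89 = -340.889

-340.889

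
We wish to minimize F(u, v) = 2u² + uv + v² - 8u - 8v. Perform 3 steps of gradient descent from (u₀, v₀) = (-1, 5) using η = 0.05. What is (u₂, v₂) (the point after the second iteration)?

∇F = (4u + v - 8, u + 2v - 8)
Step 1: at (-1, 5), ∇F = (-7, 1) → (-1, 5) − 0.05·(-7, 1) = (-0.65, 4.95)
Step 2: at (-0.65, 4.95), ∇F = (-5.65, 1.25) → (-0.65, 4.95) − 0.05·(-5.65, 1.25) = (-0.3675, 4.8875)

(-0.3675, 4.8875)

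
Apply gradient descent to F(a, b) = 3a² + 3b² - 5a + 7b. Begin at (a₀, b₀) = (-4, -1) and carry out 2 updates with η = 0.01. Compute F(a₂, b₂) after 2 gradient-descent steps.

48.61588536

∇F = (6a - 5, 6b + 7)
(a₁, b₁) = (-4, -1) − 0.01·(-29, 1) = (-3.71, -1.01)
(a₂, b₂) = (-3.71, -1.01) − 0.01·(-27.26, 0.94) = (-3.4374, -1.0194)
F(-3.4374, -1.0194) = 48.61588536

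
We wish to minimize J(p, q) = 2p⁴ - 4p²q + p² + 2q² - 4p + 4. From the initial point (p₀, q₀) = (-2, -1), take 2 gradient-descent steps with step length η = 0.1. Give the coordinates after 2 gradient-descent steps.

∇J = (8p³ - 8pq + 2p - 4, -4p² + 4q)
Step 1: at (-2, -1), ∇J = (-88, -20) → (-2, -1) − 0.1·(-88, -20) = (6.8, 1)
Step 2: at (6.8, 1), ∇J = (2470.656, -180.96) → (6.8, 1) − 0.1·(2470.656, -180.96) = (-240.2656, 19.096)

(-240.2656, 19.096)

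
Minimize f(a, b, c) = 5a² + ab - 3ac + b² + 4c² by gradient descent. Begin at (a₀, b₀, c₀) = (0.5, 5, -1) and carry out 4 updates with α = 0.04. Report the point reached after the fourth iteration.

∇f = (10a + b - 3c, a + 2b, -3a + 8c)
(a₁, b₁, c₁) = (0.5, 5, -1) − 0.04·(13, 10.5, -9.5) = (-0.02, 4.58, -0.62)
(a₂, b₂, c₂) = (-0.02, 4.58, -0.62) − 0.04·(6.24, 9.14, -4.9) = (-0.2696, 4.2144, -0.424)
(a₃, b₃, c₃) = (-0.2696, 4.2144, -0.424) − 0.04·(2.7904, 8.1592, -2.5832) = (-0.381216, 3.888032, -0.320672)
(a₄, b₄, c₄) = (-0.381216, 3.888032, -0.320672) − 0.04·(1.037888, 7.394848, -1.421728) = (-0.42273152, 3.59223808, -0.26380288)

(-0.42273152, 3.59223808, -0.26380288)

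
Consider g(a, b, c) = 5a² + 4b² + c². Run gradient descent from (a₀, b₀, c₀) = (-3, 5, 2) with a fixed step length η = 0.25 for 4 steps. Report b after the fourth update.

∇g = (10a, 8b, 2c)
(a₁, b₁, c₁) = (-3, 5, 2) − 0.25·(-30, 40, 4) = (4.5, -5, 1)
(a₂, b₂, c₂) = (4.5, -5, 1) − 0.25·(45, -40, 2) = (-6.75, 5, 0.5)
(a₃, b₃, c₃) = (-6.75, 5, 0.5) − 0.25·(-67.5, 40, 1) = (10.125, -5, 0.25)
(a₄, b₄, c₄) = (10.125, -5, 0.25) − 0.25·(101.25, -40, 0.5) = (-15.1875, 5, 0.125)
b = 5

5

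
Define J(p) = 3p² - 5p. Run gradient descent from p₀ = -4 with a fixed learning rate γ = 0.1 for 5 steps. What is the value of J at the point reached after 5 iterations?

-2.0759845632

J′(p) = 6p - 5
Step 1: J′(-4) = -29; p₁ = -4 − 0.1·(-29) = -1.1
Step 2: J′(-1.1) = -11.6; p₂ = -1.1 − 0.1·(-11.6) = 0.06
Step 3: J′(0.06) = -4.64; p₃ = 0.06 − 0.1·(-4.64) = 0.524
Step 4: J′(0.524) = -1.856; p₄ = 0.524 − 0.1·(-1.856) = 0.7096
Step 5: J′(0.7096) = -0.7424; p₅ = 0.7096 − 0.1·(-0.7424) = 0.78384
J(0.78384) = -2.0759845632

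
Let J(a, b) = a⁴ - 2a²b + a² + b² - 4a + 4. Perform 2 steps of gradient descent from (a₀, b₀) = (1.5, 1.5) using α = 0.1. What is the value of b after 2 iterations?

∇J = (4a³ - 4ab + 2a - 4, -2a² + 2b)
Step 1: at (1.5, 1.5), ∇J = (3.5, -1.5) → (1.5, 1.5) − 0.1·(3.5, -1.5) = (1.15, 1.65)
Step 2: at (1.15, 1.65), ∇J = (-3.2065, 0.655) → (1.15, 1.65) − 0.1·(-3.2065, 0.655) = (1.47065, 1.5845)
b = 1.5845

1.5845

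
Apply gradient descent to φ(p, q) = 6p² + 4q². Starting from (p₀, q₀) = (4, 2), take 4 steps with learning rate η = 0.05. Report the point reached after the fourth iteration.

(0.1024, 0.2592)

∇φ = (12p, 8q)
(p₁, q₁) = (4, 2) − 0.05·(48, 16) = (1.6, 1.2)
(p₂, q₂) = (1.6, 1.2) − 0.05·(19.2, 9.6) = (0.64, 0.72)
(p₃, q₃) = (0.64, 0.72) − 0.05·(7.68, 5.76) = (0.256, 0.432)
(p₄, q₄) = (0.256, 0.432) − 0.05·(3.072, 3.456) = (0.1024, 0.2592)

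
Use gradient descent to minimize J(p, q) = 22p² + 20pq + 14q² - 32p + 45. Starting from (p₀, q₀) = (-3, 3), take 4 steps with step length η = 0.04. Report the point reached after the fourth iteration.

∇J = (44p + 20q - 32, 20p + 28q)
Step 1: at (-3, 3), ∇J = (-104, 24) → (-3, 3) − 0.04·(-104, 24) = (1.16, 2.04)
Step 2: at (1.16, 2.04), ∇J = (59.84, 80.32) → (1.16, 2.04) − 0.04·(59.84, 80.32) = (-1.2336, -1.1728)
Step 3: at (-1.2336, -1.1728), ∇J = (-109.7344, -57.5104) → (-1.2336, -1.1728) − 0.04·(-109.7344, -57.5104) = (3.155776, 1.127616)
Step 4: at (3.155776, 1.127616), ∇J = (129.406464, 94.688768) → (3.155776, 1.127616) − 0.04·(129.406464, 94.688768) = (-2.02048256, -2.65993472)

(-2.02048256, -2.65993472)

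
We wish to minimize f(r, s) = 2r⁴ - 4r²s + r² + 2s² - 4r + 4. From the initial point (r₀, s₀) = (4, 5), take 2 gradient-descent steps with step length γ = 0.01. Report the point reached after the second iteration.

∇f = (8r³ - 8rs + 2r - 4, -4r² + 4s)
(r₁, s₁) = (4, 5) − 0.01·(356, -44) = (0.44, 5.44)
(r₂, s₂) = (0.44, 5.44) − 0.01·(-21.587328, 20.9856) = (0.65587328, 5.230144)

(0.65587328, 5.230144)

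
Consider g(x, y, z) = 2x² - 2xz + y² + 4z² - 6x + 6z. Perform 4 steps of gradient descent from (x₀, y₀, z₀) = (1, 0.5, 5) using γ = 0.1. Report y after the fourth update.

∇g = (4x - 2z - 6, 2y, -2x + 8z + 6)
Step 1: at (1, 0.5, 5), ∇g = (-12, 1, 44) → (1, 0.5, 5) − 0.1·(-12, 1, 44) = (2.2, 0.4, 0.6)
Step 2: at (2.2, 0.4, 0.6), ∇g = (1.6, 0.8, 6.4) → (2.2, 0.4, 0.6) − 0.1·(1.6, 0.8, 6.4) = (2.04, 0.32, -0.04)
Step 3: at (2.04, 0.32, -0.04), ∇g = (2.24, 0.64, 1.6) → (2.04, 0.32, -0.04) − 0.1·(2.24, 0.64, 1.6) = (1.816, 0.256, -0.2)
Step 4: at (1.816, 0.256, -0.2), ∇g = (1.664, 0.512, 0.768) → (1.816, 0.256, -0.2) − 0.1·(1.664, 0.512, 0.768) = (1.6496, 0.2048, -0.2768)
y = 0.2048

0.2048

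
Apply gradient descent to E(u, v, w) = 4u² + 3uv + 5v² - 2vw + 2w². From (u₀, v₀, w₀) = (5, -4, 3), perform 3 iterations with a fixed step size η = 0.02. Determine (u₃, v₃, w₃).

(3.4752, -2.438792, 1.9616)

∇E = (8u + 3v, 3u + 10v - 2w, -2v + 4w)
Step 1: at (5, -4, 3), ∇E = (28, -31, 20) → (5, -4, 3) − 0.02·(28, -31, 20) = (4.44, -3.38, 2.6)
Step 2: at (4.44, -3.38, 2.6), ∇E = (25.38, -25.68, 17.16) → (4.44, -3.38, 2.6) − 0.02·(25.38, -25.68, 17.16) = (3.9324, -2.8664, 2.2568)
Step 3: at (3.9324, -2.8664, 2.2568), ∇E = (22.86, -21.3804, 14.76) → (3.9324, -2.8664, 2.2568) − 0.02·(22.86, -21.3804, 14.76) = (3.4752, -2.438792, 1.9616)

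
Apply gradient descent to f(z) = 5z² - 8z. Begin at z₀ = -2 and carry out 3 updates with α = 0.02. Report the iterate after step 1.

-1.44

f′(z) = 10z - 8
Step 1: f′(-2) = -28; z₁ = -2 − 0.02·(-28) = -1.44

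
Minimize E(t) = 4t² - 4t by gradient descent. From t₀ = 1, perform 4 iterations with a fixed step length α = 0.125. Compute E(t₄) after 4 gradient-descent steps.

E′(t) = 8t - 4
t₁ = 1 − 0.125·4 = 0.5
t₂ = 0.5 − 0.125·0 = 0.5
t₃ = 0.5 − 0.125·0 = 0.5
t₄ = 0.5 − 0.125·0 = 0.5
E(0.5) = -1

-1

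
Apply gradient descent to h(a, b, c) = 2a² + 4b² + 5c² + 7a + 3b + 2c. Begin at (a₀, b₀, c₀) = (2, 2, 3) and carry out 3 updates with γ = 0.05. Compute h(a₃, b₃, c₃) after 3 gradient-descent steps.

∇h = (4a + 7, 8b + 3, 10c + 2)
(a₁, b₁, c₁) = (2, 2, 3) − 0.05·(15, 19, 32) = (1.25, 1.05, 1.4)
(a₂, b₂, c₂) = (1.25, 1.05, 1.4) − 0.05·(12, 11.4, 16) = (0.65, 0.48, 0.6)
(a₃, b₃, c₃) = (0.65, 0.48, 0.6) − 0.05·(9.6, 6.84, 8) = (0.17, 0.138, 0.2)
h(0.17, 0.138, 0.2) = 2.337976

2.337976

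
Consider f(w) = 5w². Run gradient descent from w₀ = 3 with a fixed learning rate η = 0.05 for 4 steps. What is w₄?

f′(w) = 10w
Step 1: f′(3) = 30; w₁ = 3 − 0.05·30 = 1.5
Step 2: f′(1.5) = 15; w₂ = 1.5 − 0.05·15 = 0.75
Step 3: f′(0.75) = 7.5; w₃ = 0.75 − 0.05·7.5 = 0.375
Step 4: f′(0.375) = 3.75; w₄ = 0.375 − 0.05·3.75 = 0.1875

0.1875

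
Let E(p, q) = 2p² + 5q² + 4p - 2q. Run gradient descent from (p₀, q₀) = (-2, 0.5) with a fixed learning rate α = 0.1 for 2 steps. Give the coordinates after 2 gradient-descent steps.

(-1.36, 0.2)

∇E = (4p + 4, 10q - 2)
Step 1: at (-2, 0.5), ∇E = (-4, 3) → (-2, 0.5) − 0.1·(-4, 3) = (-1.6, 0.2)
Step 2: at (-1.6, 0.2), ∇E = (-2.4, 0) → (-1.6, 0.2) − 0.1·(-2.4, 0) = (-1.36, 0.2)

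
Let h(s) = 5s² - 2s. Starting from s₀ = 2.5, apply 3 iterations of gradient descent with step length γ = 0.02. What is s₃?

h′(s) = 10s - 2
s₁ = 2.5 − 0.02·23 = 2.04
s₂ = 2.04 − 0.02·18.4 = 1.672
s₃ = 1.672 − 0.02·14.72 = 1.3776

1.3776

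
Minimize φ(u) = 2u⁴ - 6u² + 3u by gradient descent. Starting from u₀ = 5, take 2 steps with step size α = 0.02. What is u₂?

408.75367296

φ′(u) = 8u³ - 12u + 3
u₁ = 5 − 0.02·943 = -13.86
u₂ = -13.86 − 0.02·(-21130.683648) = 408.75367296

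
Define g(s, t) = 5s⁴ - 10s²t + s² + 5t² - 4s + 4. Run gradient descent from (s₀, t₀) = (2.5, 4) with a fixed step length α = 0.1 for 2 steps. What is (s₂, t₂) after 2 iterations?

∇g = (20s³ - 20st + 2s - 4, -10s² + 10t)
Step 1: at (2.5, 4), ∇g = (113.5, -22.5) → (2.5, 4) − 0.1·(113.5, -22.5) = (-8.85, 6.25)
Step 2: at (-8.85, 6.25), ∇g = (-12778.5325, -720.725) → (-8.85, 6.25) − 0.1·(-12778.5325, -720.725) = (1269.00325, 78.3225)

(1269.00325, 78.3225)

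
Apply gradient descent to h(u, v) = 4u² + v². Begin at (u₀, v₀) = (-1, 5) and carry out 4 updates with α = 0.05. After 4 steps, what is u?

-0.1296

∇h = (8u, 2v)
Step 1: at (-1, 5), ∇h = (-8, 10) → (-1, 5) − 0.05·(-8, 10) = (-0.6, 4.5)
Step 2: at (-0.6, 4.5), ∇h = (-4.8, 9) → (-0.6, 4.5) − 0.05·(-4.8, 9) = (-0.36, 4.05)
Step 3: at (-0.36, 4.05), ∇h = (-2.88, 8.1) → (-0.36, 4.05) − 0.05·(-2.88, 8.1) = (-0.216, 3.645)
Step 4: at (-0.216, 3.645), ∇h = (-1.728, 7.29) → (-0.216, 3.645) − 0.05·(-1.728, 7.29) = (-0.1296, 3.2805)
u = -0.1296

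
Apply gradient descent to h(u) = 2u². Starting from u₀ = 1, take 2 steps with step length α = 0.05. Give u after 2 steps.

h′(u) = 4u
Step 1: h′(1) = 4; u₁ = 1 − 0.05·4 = 0.8
Step 2: h′(0.8) = 3.2; u₂ = 0.8 − 0.05·3.2 = 0.64

0.64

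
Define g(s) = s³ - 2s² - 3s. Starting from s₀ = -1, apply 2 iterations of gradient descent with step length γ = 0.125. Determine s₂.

g′(s) = 3s² - 4s - 3
Step 1: g′(-1) = 4; s₁ = -1 − 0.125·4 = -1.5
Step 2: g′(-1.5) = 9.75; s₂ = -1.5 − 0.125·9.75 = -2.71875

-2.71875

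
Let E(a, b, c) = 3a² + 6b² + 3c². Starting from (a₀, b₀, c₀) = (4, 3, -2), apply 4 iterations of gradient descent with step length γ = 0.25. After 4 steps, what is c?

∇E = (6a, 12b, 6c)
Step 1: at (4, 3, -2), ∇E = (24, 36, -12) → (4, 3, -2) − 0.25·(24, 36, -12) = (-2, -6, 1)
Step 2: at (-2, -6, 1), ∇E = (-12, -72, 6) → (-2, -6, 1) − 0.25·(-12, -72, 6) = (1, 12, -0.5)
Step 3: at (1, 12, -0.5), ∇E = (6, 144, -3) → (1, 12, -0.5) − 0.25·(6, 144, -3) = (-0.5, -24, 0.25)
Step 4: at (-0.5, -24, 0.25), ∇E = (-3, -288, 1.5) → (-0.5, -24, 0.25) − 0.25·(-3, -288, 1.5) = (0.25, 48, -0.125)
c = -0.125

-0.125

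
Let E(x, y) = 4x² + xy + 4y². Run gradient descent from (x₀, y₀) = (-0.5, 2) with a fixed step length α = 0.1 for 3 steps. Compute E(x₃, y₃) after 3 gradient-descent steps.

∇E = (8x + y, x + 8y)
Step 1: at (-0.5, 2), ∇E = (-2, 15.5) → (-0.5, 2) − 0.1·(-2, 15.5) = (-0.3, 0.45)
Step 2: at (-0.3, 0.45), ∇E = (-1.95, 3.3) → (-0.3, 0.45) − 0.1·(-1.95, 3.3) = (-0.105, 0.12)
Step 3: at (-0.105, 0.12), ∇E = (-0.72, 0.855) → (-0.105, 0.12) − 0.1·(-0.72, 0.855) = (-0.033, 0.0345)
E(-0.033, 0.0345) = 0.0079785

0.0079785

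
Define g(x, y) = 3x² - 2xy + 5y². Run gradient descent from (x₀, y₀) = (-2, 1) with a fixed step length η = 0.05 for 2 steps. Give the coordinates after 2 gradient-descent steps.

∇g = (6x - 2y, -2x + 10y)
(x₁, y₁) = (-2, 1) − 0.05·(-14, 14) = (-1.3, 0.3)
(x₂, y₂) = (-1.3, 0.3) − 0.05·(-8.4, 5.6) = (-0.88, 0.02)

(-0.88, 0.02)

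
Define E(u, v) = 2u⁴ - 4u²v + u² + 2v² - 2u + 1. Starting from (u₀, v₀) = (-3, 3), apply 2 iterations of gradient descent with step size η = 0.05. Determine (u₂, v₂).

∇E = (8u³ - 8uv + 2u - 2, -4u² + 4v)
(u₁, v₁) = (-3, 3) − 0.05·(-152, -24) = (4.6, 4.2)
(u₂, v₂) = (4.6, 4.2) − 0.05·(631.328, -67.84) = (-26.9664, 7.592)

(-26.9664, 7.592)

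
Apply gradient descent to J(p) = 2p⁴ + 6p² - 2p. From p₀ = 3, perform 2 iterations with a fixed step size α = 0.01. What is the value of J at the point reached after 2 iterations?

J′(p) = 8p³ + 12p - 2
Step 1: J′(3) = 250; p₁ = 3 − 0.01·250 = 0.5
Step 2: J′(0.5) = 5; p₂ = 0.5 − 0.01·5 = 0.45
J(0.45) = 0.3970125

0.3970125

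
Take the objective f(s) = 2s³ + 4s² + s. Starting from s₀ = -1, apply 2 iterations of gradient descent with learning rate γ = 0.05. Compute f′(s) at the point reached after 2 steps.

-1.365386625

f′(s) = 6s² + 8s + 1
Step 1: f′(-1) = -1; s₁ = -1 − 0.05·(-1) = -0.95
Step 2: f′(-0.95) = -1.185; s₂ = -0.95 − 0.05·(-1.185) = -0.89075
f′(s) at (-0.89075) = -1.365386625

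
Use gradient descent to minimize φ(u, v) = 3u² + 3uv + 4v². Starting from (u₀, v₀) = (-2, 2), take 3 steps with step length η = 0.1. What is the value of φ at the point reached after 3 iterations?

∇φ = (6u + 3v, 3u + 8v)
(u₁, v₁) = (-2, 2) − 0.1·(-6, 10) = (-1.4, 1)
(u₂, v₂) = (-1.4, 1) − 0.1·(-5.4, 3.8) = (-0.86, 0.62)
(u₃, v₃) = (-0.86, 0.62) − 0.1·(-3.3, 2.38) = (-0.53, 0.382)
φ(-0.53, 0.382) = 0.819016

0.819016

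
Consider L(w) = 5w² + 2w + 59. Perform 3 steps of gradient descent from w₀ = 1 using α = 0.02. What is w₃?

L′(w) = 10w + 2
Step 1: L′(1) = 12; w₁ = 1 − 0.02·12 = 0.76
Step 2: L′(0.76) = 9.6; w₂ = 0.76 − 0.02·9.6 = 0.568
Step 3: L′(0.568) = 7.68; w₃ = 0.568 − 0.02·7.68 = 0.4144

0.4144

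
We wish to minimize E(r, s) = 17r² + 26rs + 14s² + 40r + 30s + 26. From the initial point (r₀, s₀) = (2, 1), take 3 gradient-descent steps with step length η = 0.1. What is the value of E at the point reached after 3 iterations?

∇E = (34r + 26s + 40, 26r + 28s + 30)
Step 1: at (2, 1), ∇E = (134, 110) → (2, 1) − 0.1·(134, 110) = (-11.4, -10)
Step 2: at (-11.4, -10), ∇E = (-607.6, -546.4) → (-11.4, -10) − 0.1·(-607.6, -546.4) = (49.36, 44.64)
Step 3: at (49.36, 44.64), ∇E = (2878.88, 2563.28) → (49.36, 44.64) − 0.1·(2878.88, 2563.28) = (-238.528, -211.688)
E(-238.528, -211.688) = 2891556.283008

2891556.283008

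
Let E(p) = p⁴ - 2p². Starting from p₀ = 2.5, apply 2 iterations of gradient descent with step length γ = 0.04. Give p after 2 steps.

0.45376

E′(p) = 4p³ - 4p
Step 1: E′(2.5) = 52.5; p₁ = 2.5 − 0.04·52.5 = 0.4
Step 2: E′(0.4) = -1.344; p₂ = 0.4 − 0.04·(-1.344) = 0.45376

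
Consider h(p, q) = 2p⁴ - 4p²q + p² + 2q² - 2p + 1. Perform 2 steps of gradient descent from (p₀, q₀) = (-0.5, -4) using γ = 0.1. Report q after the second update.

∇h = (8p³ - 8pq + 2p - 2, -4p² + 4q)
Step 1: at (-0.5, -4), ∇h = (-20, -17) → (-0.5, -4) − 0.1·(-20, -17) = (1.5, -2.3)
Step 2: at (1.5, -2.3), ∇h = (55.6, -18.2) → (1.5, -2.3) − 0.1·(55.6, -18.2) = (-4.06, -0.48)
q = -0.48

-0.48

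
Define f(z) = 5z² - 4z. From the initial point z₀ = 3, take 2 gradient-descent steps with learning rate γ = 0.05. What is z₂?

1.05

f′(z) = 10z - 4
Step 1: f′(3) = 26; z₁ = 3 − 0.05·26 = 1.7
Step 2: f′(1.7) = 13; z₂ = 1.7 − 0.05·13 = 1.05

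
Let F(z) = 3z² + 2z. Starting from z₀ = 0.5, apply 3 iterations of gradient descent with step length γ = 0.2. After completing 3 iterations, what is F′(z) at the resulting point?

F′(z) = 6z + 2
z₁ = 0.5 − 0.2·5 = -0.5
z₂ = -0.5 − 0.2·(-1) = -0.3
z₃ = -0.3 − 0.2·0.2 = -0.34
F′(z) at (-0.34) = -0.04

-0.04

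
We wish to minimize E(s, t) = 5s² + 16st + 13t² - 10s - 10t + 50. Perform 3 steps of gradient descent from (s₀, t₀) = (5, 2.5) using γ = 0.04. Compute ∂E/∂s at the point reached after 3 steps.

-9.2672

∇E = (10s + 16t - 10, 16s + 26t - 10)
Step 1: at (5, 2.5), ∇E = (80, 135) → (5, 2.5) − 0.04·(80, 135) = (1.8, -2.9)
Step 2: at (1.8, -2.9), ∇E = (-38.4, -56.6) → (1.8, -2.9) − 0.04·(-38.4, -56.6) = (3.336, -0.636)
Step 3: at (3.336, -0.636), ∇E = (13.184, 26.84) → (3.336, -0.636) − 0.04·(13.184, 26.84) = (2.80864, -1.7096)
∂E/∂s at (2.80864, -1.7096) = -9.2672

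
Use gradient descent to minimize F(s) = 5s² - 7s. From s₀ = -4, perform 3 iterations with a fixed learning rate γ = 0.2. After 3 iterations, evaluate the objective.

F′(s) = 10s - 7
Step 1: F′(-4) = -47; s₁ = -4 − 0.2·(-47) = 5.4
Step 2: F′(5.4) = 47; s₂ = 5.4 − 0.2·47 = -4
Step 3: F′(-4) = -47; s₃ = -4 − 0.2·(-47) = 5.4
F(5.4) = 108

108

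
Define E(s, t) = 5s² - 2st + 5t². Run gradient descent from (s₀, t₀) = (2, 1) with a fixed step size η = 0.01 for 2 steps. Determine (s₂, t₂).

∇E = (10s - 2t, -2s + 10t)
Step 1: at (2, 1), ∇E = (18, 6) → (2, 1) − 0.01·(18, 6) = (1.82, 0.94)
Step 2: at (1.82, 0.94), ∇E = (16.32, 5.76) → (1.82, 0.94) − 0.01·(16.32, 5.76) = (1.6568, 0.8824)

(1.6568, 0.8824)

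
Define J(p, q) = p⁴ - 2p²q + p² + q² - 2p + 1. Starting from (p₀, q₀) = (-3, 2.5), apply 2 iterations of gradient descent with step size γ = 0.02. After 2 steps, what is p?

∇J = (4p³ - 4pq + 2p - 2, -2p² + 2q)
Step 1: at (-3, 2.5), ∇J = (-86, -13) → (-3, 2.5) − 0.02·(-86, -13) = (-1.28, 2.76)
Step 2: at (-1.28, 2.76), ∇J = (1.182592, 2.2432) → (-1.28, 2.76) − 0.02·(1.182592, 2.2432) = (-1.30365184, 2.715136)
p = -1.30365184

-1.30365184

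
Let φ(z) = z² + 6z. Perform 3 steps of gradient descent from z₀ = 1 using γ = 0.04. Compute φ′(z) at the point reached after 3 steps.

6.229504

φ′(z) = 2z + 6
z₁ = 1 − 0.04·8 = 0.68
z₂ = 0.68 − 0.04·7.36 = 0.3856
z₃ = 0.3856 − 0.04·6.7712 = 0.114752
φ′(z) at (0.114752) = 6.229504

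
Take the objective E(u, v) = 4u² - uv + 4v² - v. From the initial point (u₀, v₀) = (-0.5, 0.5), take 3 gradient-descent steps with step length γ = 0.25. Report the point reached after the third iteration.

(0.9140625, -0.7109375)

∇E = (8u - v, -u + 8v - 1)
(u₁, v₁) = (-0.5, 0.5) − 0.25·(-4.5, 3.5) = (0.625, -0.375)
(u₂, v₂) = (0.625, -0.375) − 0.25·(5.375, -4.625) = (-0.71875, 0.78125)
(u₃, v₃) = (-0.71875, 0.78125) − 0.25·(-6.53125, 5.96875) = (0.9140625, -0.7109375)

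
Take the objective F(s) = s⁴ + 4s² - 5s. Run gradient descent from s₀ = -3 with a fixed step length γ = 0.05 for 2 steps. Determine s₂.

F′(s) = 4s³ + 8s - 5
s₁ = -3 − 0.05·(-137) = 3.85
s₂ = 3.85 − 0.05·254.0665 = -8.853325

-8.853325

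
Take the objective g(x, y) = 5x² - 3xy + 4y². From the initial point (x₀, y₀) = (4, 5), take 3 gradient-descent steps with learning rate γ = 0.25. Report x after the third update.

-2.578125

∇g = (10x - 3y, -3x + 8y)
(x₁, y₁) = (4, 5) − 0.25·(25, 28) = (-2.25, -2)
(x₂, y₂) = (-2.25, -2) − 0.25·(-16.5, -9.25) = (1.875, 0.3125)
(x₃, y₃) = (1.875, 0.3125) − 0.25·(17.8125, -3.125) = (-2.578125, 1.09375)
x = -2.578125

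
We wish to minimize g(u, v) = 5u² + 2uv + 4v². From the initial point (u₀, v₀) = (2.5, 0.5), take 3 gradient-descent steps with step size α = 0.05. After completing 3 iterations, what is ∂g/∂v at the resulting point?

-0.295

∇g = (10u + 2v, 2u + 8v)
(u₁, v₁) = (2.5, 0.5) − 0.05·(26, 9) = (1.2, 0.05)
(u₂, v₂) = (1.2, 0.05) − 0.05·(12.1, 2.8) = (0.595, -0.09)
(u₃, v₃) = (0.595, -0.09) − 0.05·(5.77, 0.47) = (0.3065, -0.1135)
∂g/∂v at (0.3065, -0.1135) = -0.295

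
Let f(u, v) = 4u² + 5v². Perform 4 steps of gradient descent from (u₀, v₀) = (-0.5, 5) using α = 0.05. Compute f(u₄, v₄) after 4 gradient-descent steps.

0.50507741

∇f = (8u, 10v)
(u₁, v₁) = (-0.5, 5) − 0.05·(-4, 50) = (-0.3, 2.5)
(u₂, v₂) = (-0.3, 2.5) − 0.05·(-2.4, 25) = (-0.18, 1.25)
(u₃, v₃) = (-0.18, 1.25) − 0.05·(-1.44, 12.5) = (-0.108, 0.625)
(u₄, v₄) = (-0.108, 0.625) − 0.05·(-0.864, 6.25) = (-0.0648, 0.3125)
f(-0.0648, 0.3125) = 0.50507741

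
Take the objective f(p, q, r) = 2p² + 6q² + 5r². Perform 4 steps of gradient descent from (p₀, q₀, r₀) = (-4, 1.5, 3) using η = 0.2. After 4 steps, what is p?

∇f = (4p, 12q, 10r)
Step 1: at (-4, 1.5, 3), ∇f = (-16, 18, 30) → (-4, 1.5, 3) − 0.2·(-16, 18, 30) = (-0.8, -2.1, -3)
Step 2: at (-0.8, -2.1, -3), ∇f = (-3.2, -25.2, -30) → (-0.8, -2.1, -3) − 0.2·(-3.2, -25.2, -30) = (-0.16, 2.94, 3)
Step 3: at (-0.16, 2.94, 3), ∇f = (-0.64, 35.28, 30) → (-0.16, 2.94, 3) − 0.2·(-0.64, 35.28, 30) = (-0.032, -4.116, -3)
Step 4: at (-0.032, -4.116, -3), ∇f = (-0.128, -49.392, -30) → (-0.032, -4.116, -3) − 0.2·(-0.128, -49.392, -30) = (-0.0064, 5.7624, 3)
p = -0.0064

-0.0064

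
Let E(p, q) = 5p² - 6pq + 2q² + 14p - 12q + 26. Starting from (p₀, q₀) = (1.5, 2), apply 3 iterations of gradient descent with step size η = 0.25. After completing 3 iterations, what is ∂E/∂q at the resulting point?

∇E = (10p - 6q + 14, -6p + 4q - 12)
(p₁, q₁) = (1.5, 2) − 0.25·(17, -13) = (-2.75, 5.25)
(p₂, q₂) = (-2.75, 5.25) − 0.25·(-45, 25.5) = (8.5, -1.125)
(p₃, q₃) = (8.5, -1.125) − 0.25·(105.75, -67.5) = (-17.9375, 15.75)
∂E/∂q at (-17.9375, 15.75) = 158.625

158.625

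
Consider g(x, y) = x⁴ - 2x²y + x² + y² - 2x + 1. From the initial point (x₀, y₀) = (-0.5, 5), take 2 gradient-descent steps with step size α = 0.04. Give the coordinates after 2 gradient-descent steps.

(-1.11075584, 4.296608)

∇g = (4x³ - 4xy + 2x - 2, -2x² + 2y)
Step 1: at (-0.5, 5), ∇g = (6.5, 9.5) → (-0.5, 5) − 0.04·(6.5, 9.5) = (-0.76, 4.62)
Step 2: at (-0.76, 4.62), ∇g = (8.768896, 8.0848) → (-0.76, 4.62) − 0.04·(8.768896, 8.0848) = (-1.11075584, 4.296608)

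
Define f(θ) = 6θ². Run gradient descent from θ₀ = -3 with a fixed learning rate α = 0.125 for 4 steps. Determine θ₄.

-0.1875

f′(θ) = 12θ
Step 1: f′(-3) = -36; θ₁ = -3 − 0.125·(-36) = 1.5
Step 2: f′(1.5) = 18; θ₂ = 1.5 − 0.125·18 = -0.75
Step 3: f′(-0.75) = -9; θ₃ = -0.75 − 0.125·(-9) = 0.375
Step 4: f′(0.375) = 4.5; θ₄ = 0.375 − 0.125·4.5 = -0.1875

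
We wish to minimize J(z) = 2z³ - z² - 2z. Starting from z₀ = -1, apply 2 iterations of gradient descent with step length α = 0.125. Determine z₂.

J′(z) = 6z² - 2z - 2
z₁ = -1 − 0.125·6 = -1.75
z₂ = -1.75 − 0.125·19.875 = -4.234375

-4.234375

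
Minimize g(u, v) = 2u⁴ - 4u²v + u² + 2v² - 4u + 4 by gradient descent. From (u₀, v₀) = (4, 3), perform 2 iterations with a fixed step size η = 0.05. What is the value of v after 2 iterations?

∇g = (8u³ - 8uv + 2u - 4, -4u² + 4v)
Step 1: at (4, 3), ∇g = (420, -52) → (4, 3) − 0.05·(420, -52) = (-17, 5.6)
Step 2: at (-17, 5.6), ∇g = (-38580.4, -1133.6) → (-17, 5.6) − 0.05·(-38580.4, -1133.6) = (1912.02, 62.28)
v = 62.28

62.28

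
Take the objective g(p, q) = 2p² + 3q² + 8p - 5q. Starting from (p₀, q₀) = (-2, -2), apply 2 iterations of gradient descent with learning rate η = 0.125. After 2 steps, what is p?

-2

∇g = (4p + 8, 6q - 5)
Step 1: at (-2, -2), ∇g = (0, -17) → (-2, -2) − 0.125·(0, -17) = (-2, 0.125)
Step 2: at (-2, 0.125), ∇g = (0, -4.25) → (-2, 0.125) − 0.125·(0, -4.25) = (-2, 0.65625)
p = -2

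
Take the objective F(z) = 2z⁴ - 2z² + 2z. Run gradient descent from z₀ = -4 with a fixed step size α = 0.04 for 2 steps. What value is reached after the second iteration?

-1234.41631232

F′(z) = 8z³ - 4z + 2
Step 1: F′(-4) = -494; z₁ = -4 − 0.04·(-494) = 15.76
Step 2: F′(15.76) = 31254.407808; z₂ = 15.76 − 0.04·31254.407808 = -1234.41631232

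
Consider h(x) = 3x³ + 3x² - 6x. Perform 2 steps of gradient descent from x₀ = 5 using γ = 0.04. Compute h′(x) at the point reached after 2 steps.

h′(x) = 9x² + 6x - 6
Step 1: h′(5) = 249; x₁ = 5 − 0.04·249 = -4.96
Step 2: h′(-4.96) = 185.6544; x₂ = -4.96 − 0.04·185.6544 = -12.386176
h′(x) at (-12.386176) = 1300.439147126784

1300.439147126784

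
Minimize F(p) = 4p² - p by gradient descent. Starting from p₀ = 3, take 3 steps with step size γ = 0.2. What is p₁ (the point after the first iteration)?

-1.6

F′(p) = 8p - 1
p₁ = 3 − 0.2·23 = -1.6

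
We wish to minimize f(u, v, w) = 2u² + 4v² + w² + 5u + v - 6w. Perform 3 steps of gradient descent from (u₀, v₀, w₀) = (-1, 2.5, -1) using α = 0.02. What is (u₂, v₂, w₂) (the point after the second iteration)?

∇f = (4u + 5, 8v + 1, 2w - 6)
Step 1: at (-1, 2.5, -1), ∇f = (1, 21, -8) → (-1, 2.5, -1) − 0.02·(1, 21, -8) = (-1.02, 2.08, -0.84)
Step 2: at (-1.02, 2.08, -0.84), ∇f = (0.92, 17.64, -7.68) → (-1.02, 2.08, -0.84) − 0.02·(0.92, 17.64, -7.68) = (-1.0384, 1.7272, -0.6864)

(-1.0384, 1.7272, -0.6864)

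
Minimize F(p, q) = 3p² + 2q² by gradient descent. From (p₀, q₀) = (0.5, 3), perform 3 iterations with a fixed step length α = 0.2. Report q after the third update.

0.024

∇F = (6p, 4q)
Step 1: at (0.5, 3), ∇F = (3, 12) → (0.5, 3) − 0.2·(3, 12) = (-0.1, 0.6)
Step 2: at (-0.1, 0.6), ∇F = (-0.6, 2.4) → (-0.1, 0.6) − 0.2·(-0.6, 2.4) = (0.02, 0.12)
Step 3: at (0.02, 0.12), ∇F = (0.12, 0.48) → (0.02, 0.12) − 0.2·(0.12, 0.48) = (-0.004, 0.024)
q = 0.024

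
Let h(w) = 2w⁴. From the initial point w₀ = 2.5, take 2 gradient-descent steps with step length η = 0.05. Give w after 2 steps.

17.34375

h′(w) = 8w³
w₁ = 2.5 − 0.05·125 = -3.75
w₂ = -3.75 − 0.05·(-421.875) = 17.34375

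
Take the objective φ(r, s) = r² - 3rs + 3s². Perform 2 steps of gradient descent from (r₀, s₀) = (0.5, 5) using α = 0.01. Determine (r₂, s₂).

∇φ = (2r - 3s, -3r + 6s)
Step 1: at (0.5, 5), ∇φ = (-14, 28.5) → (0.5, 5) − 0.01·(-14, 28.5) = (0.64, 4.715)
Step 2: at (0.64, 4.715), ∇φ = (-12.865, 26.37) → (0.64, 4.715) − 0.01·(-12.865, 26.37) = (0.76865, 4.4513)

(0.76865, 4.4513)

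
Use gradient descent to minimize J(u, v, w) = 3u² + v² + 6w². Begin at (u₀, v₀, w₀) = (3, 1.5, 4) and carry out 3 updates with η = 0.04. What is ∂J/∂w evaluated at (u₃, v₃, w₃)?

∇J = (6u, 2v, 12w)
(u₁, v₁, w₁) = (3, 1.5, 4) − 0.04·(18, 3, 48) = (2.28, 1.38, 2.08)
(u₂, v₂, w₂) = (2.28, 1.38, 2.08) − 0.04·(13.68, 2.76, 24.96) = (1.7328, 1.2696, 1.0816)
(u₃, v₃, w₃) = (1.7328, 1.2696, 1.0816) − 0.04·(10.3968, 2.5392, 12.9792) = (1.316928, 1.168032, 0.562432)
∂J/∂w at (1.316928, 1.168032, 0.562432) = 6.749184

6.749184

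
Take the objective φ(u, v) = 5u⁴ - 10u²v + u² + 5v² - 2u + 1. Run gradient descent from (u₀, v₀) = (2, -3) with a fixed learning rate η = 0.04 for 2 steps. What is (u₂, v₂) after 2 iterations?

(632.3702016, 34.32736)

∇φ = (20u³ - 20uv + 2u - 2, -10u² + 10v)
Step 1: at (2, -3), ∇φ = (282, -70) → (2, -3) − 0.04·(282, -70) = (-9.28, -0.2)
Step 2: at (-9.28, -0.2), ∇φ = (-16041.25504, -863.184) → (-9.28, -0.2) − 0.04·(-16041.25504, -863.184) = (632.3702016, 34.32736)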